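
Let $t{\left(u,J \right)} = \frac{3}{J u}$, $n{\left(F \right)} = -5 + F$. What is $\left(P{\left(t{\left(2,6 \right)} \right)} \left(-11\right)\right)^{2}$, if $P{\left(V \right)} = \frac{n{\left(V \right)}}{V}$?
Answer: $43681$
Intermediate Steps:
$t{\left(u,J \right)} = \frac{3}{J u}$ ($t{\left(u,J \right)} = 3 \frac{1}{J u} = \frac{3}{J u}$)
$P{\left(V \right)} = \frac{-5 + V}{V}$
$\left(P{\left(t{\left(2,6 \right)} \right)} \left(-11\right)\right)^{2} = \left(\frac{-5 + \frac{3}{6 \cdot 2}}{3 \cdot \frac{1}{6} \cdot \frac{1}{2}} \left(-11\right)\right)^{2} = \left(\frac{-5 + 3 \cdot \frac{1}{6} \cdot \frac{1}{2}}{3 \cdot \frac{1}{6} \cdot \frac{1}{2}} \left(-11\right)\right)^{2} = \left(\frac{1}{\frac{1}{4}} \left(-5 + \frac{1}{4}\right) \left(-11\right)\right)^{2} = \left(4 \left(- \frac{19}{4}\right) \left(-11\right)\right)^{2} = \left(\left(-19\right) \left(-11\right)\right)^{2} = 209^{2} = 43681$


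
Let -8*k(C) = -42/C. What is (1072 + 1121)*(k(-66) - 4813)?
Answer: -928847343/88 ≈ -1.0555e+7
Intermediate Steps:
k(C) = 21/(4*C) (k(C) = -(-21)/(4*C) = 21/(4*C))
(1072 + 1121)*(k(-66) - 4813) = (1072 + 1121)*((21/4)/(-66) - 4813) = 2193*((21/4)*(-1/66) - 4813) = 2193*(-7/88 - 4813) = 2193*(-423551/88) = -928847343/88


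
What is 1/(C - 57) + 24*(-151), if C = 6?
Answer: -184825/51 ≈ -3624.0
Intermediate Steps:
1/(C - 57) + 24*(-151) = 1/(6 - 57) + 24*(-151) = 1/(-51) - 3624 = -1/51 - 3624 = -184825/51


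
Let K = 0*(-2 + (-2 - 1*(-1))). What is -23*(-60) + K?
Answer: 1380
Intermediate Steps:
K = 0 (K = 0*(-2 + (-2 + 1)) = 0*(-2 - 1) = 0*(-3) = 0)
-23*(-60) + K = -23*(-60) + 0 = 1380 + 0 = 1380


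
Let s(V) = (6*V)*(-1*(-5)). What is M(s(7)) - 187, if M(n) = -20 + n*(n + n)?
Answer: 87993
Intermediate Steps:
s(V) = 30*V (s(V) = (6*V)*5 = 30*V)
M(n) = -20 + 2*n² (M(n) = -20 + n*(2*n) = -20 + 2*n²)
M(s(7)) - 187 = (-20 + 2*(30*7)²) - 187 = (-20 + 2*210²) - 187 = (-20 + 2*44100) - 187 = (-20 + 88200) - 187 = 88180 - 187 = 87993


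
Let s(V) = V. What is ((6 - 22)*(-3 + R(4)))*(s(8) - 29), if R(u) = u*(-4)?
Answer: -6384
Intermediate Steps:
R(u) = -4*u
((6 - 22)*(-3 + R(4)))*(s(8) - 29) = ((6 - 22)*(-3 - 4*4))*(8 - 29) = -16*(-3 - 16)*(-21) = -16*(-19)*(-21) = 304*(-21) = -6384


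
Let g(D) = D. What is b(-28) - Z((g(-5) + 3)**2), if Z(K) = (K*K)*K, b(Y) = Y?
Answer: -92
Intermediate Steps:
Z(K) = K**3 (Z(K) = K**2*K = K**3)
b(-28) - Z((g(-5) + 3)**2) = -28 - ((-5 + 3)**2)**3 = -28 - ((-2)**2)**3 = -28 - 1*4**3 = -28 - 1*64 = -28 - 64 = -92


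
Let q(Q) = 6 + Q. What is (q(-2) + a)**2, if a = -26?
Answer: 484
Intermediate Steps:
(q(-2) + a)**2 = ((6 - 2) - 26)**2 = (4 - 26)**2 = (-22)**2 = 484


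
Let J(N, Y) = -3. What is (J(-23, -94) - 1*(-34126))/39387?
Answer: 34123/39387 ≈ 0.86635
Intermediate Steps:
(J(-23, -94) - 1*(-34126))/39387 = (-3 - 1*(-34126))/39387 = (-3 + 34126)*(1/39387) = 34123*(1/39387) = 34123/39387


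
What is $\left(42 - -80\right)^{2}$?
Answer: $14884$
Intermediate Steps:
$\left(42 - -80\right)^{2} = \left(42 + 80\right)^{2} = 122^{2} = 14884$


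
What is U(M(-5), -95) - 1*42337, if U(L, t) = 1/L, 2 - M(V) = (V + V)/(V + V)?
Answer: -42336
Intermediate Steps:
M(V) = 1 (M(V) = 2 - (V + V)/(V + V) = 2 - 2*V/(2*V) = 2 - 2*V*1/(2*V) = 2 - 1*1 = 2 - 1 = 1)
U(M(-5), -95) - 1*42337 = 1/1 - 1*42337 = 1 - 42337 = -42336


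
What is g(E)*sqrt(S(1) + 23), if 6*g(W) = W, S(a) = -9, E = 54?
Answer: 9*sqrt(14) ≈ 33.675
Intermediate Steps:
g(W) = W/6
g(E)*sqrt(S(1) + 23) = ((1/6)*54)*sqrt(-9 + 23) = 9*sqrt(14)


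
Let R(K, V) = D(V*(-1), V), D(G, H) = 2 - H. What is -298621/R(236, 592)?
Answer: 298621/590 ≈ 506.14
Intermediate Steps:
R(K, V) = 2 - V
-298621/R(236, 592) = -298621/(2 - 1*592) = -298621/(2 - 592) = -298621/(-590) = -298621*(-1/590) = 298621/590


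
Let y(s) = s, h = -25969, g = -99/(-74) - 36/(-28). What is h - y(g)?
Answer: -13453301/518 ≈ -25972.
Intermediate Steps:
g = 1359/518 (g = -99*(-1/74) - 36*(-1/28) = 99/74 + 9/7 = 1359/518 ≈ 2.6236)
h - y(g) = -25969 - 1*1359/518 = -25969 - 1359/518 = -13453301/518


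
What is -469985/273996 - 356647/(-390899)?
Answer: -85996815103/107104762404 ≈ -0.80292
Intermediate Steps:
-469985/273996 - 356647/(-390899) = -469985*1/273996 - 356647*(-1/390899) = -469985/273996 + 356647/390899 = -85996815103/107104762404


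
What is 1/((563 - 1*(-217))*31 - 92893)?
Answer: -1/68713 ≈ -1.4553e-5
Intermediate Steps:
1/((563 - 1*(-217))*31 - 92893) = 1/((563 + 217)*31 - 92893) = 1/(780*31 - 92893) = 1/(24180 - 92893) = 1/(-68713) = -1/68713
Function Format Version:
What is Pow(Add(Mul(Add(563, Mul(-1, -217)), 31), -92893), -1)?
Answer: Rational(-1, 68713) ≈ -1.4553e-5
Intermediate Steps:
Pow(Add(Mul(Add(563, Mul(-1, -217)), 31), -92893), -1) = Pow(Add(Mul(Add(563, 217), 31), -92893), -1) = Pow(Add(Mul(780, 31), -92893), -1) = Pow(Add(24180, -92893), -1) = Pow(-68713, -1) = Rational(-1, 68713)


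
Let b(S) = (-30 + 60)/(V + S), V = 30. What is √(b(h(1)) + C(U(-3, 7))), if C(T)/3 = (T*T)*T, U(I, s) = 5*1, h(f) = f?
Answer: 3*√40145/31 ≈ 19.390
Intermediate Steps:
U(I, s) = 5
C(T) = 3*T³ (C(T) = 3*((T*T)*T) = 3*(T²*T) = 3*T³)
b(S) = 30/(30 + S) (b(S) = (-30 + 60)/(30 + S) = 30/(30 + S))
√(b(h(1)) + C(U(-3, 7))) = √(30/(30 + 1) + 3*5³) = √(30/31 + 3*125) = √(30*(1/31) + 375) = √(30/31 + 375) = √(11655/31) = 3*√40145/31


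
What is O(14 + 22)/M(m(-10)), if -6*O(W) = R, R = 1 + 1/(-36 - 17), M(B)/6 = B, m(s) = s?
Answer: 13/4770 ≈ 0.0027254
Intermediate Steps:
M(B) = 6*B
R = 52/53 (R = 1 + 1/(-53) = 1 - 1/53 = 52/53 ≈ 0.98113)
O(W) = -26/159 (O(W) = -1/6*52/53 = -26/159)
O(14 + 22)/M(m(-10)) = -26/(159*(6*(-10))) = -26/159/(-60) = -26/159*(-1/60) = 13/4770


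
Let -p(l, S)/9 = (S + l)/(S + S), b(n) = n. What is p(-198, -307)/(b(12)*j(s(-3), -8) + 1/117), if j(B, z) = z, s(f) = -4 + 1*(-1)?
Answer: 531765/6895834 ≈ 0.077114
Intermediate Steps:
p(l, S) = -9*(S + l)/(2*S) (p(l, S) = -9*(S + l)/(S + S) = -9*(S + l)/(2*S))
s(f) = -5 (s(f) = -4 - 1 = -5)
p(-198, -307)/(b(12)*j(s(-3), -8) + 1/117) = ((9/2)*(-1*(-307) - 1*(-198))/(-307))/(12*(-8) + 1/117) = ((9/2)*(-1/307)*(307 + 198))/(-96 + 1/117) = ((9/2)*(-1/307)*505)/(-11231/117) = -4545/614*(-117/11231) = 531765/6895834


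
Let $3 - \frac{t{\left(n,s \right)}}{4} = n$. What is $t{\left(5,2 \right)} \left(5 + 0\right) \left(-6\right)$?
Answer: $240$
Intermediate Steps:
$t{\left(n,s \right)} = 12 - 4 n$
$t{\left(5,2 \right)} \left(5 + 0\right) \left(-6\right) = \left(12 - 20\right) \left(5 + 0\right) \left(-6\right) = \left(12 - 20\right) 5 \left(-6\right) = \left(-8\right) 5 \left(-6\right) = \left(-40\right) \left(-6\right) = 240$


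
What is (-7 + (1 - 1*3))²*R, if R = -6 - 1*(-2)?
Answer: -324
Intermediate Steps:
R = -4 (R = -6 + 2 = -4)
(-7 + (1 - 1*3))²*R = (-7 + (1 - 1*3))²*(-4) = (-7 + (1 - 3))²*(-4) = (-7 - 2)²*(-4) = (-9)²*(-4) = 81*(-4) = -324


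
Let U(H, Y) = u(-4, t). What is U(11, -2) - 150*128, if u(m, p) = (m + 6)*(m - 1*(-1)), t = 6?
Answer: -19206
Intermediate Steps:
u(m, p) = (1 + m)*(6 + m) (u(m, p) = (6 + m)*(m + 1) = (6 + m)*(1 + m) = (1 + m)*(6 + m))
U(H, Y) = -6 (U(H, Y) = 6 + (-4)² + 7*(-4) = 6 + 16 - 28 = -6)
U(11, -2) - 150*128 = -6 - 150*128 = -6 - 19200 = -19206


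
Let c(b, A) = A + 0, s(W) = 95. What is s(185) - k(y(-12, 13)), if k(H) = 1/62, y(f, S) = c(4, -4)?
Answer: 5889/62 ≈ 94.984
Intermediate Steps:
c(b, A) = A
y(f, S) = -4
k(H) = 1/62
s(185) - k(y(-12, 13)) = 95 - 1*1/62 = 95 - 1/62 = 5889/62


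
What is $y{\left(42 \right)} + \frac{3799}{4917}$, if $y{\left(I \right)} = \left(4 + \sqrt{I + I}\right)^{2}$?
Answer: $\frac{495499}{4917} + 16 \sqrt{21} \approx 174.09$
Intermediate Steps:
$y{\left(I \right)} = \left(4 + \sqrt{2} \sqrt{I}\right)^{2}$ ($y{\left(I \right)} = \left(4 + \sqrt{2 I}\right)^{2} = \left(4 + \sqrt{2} \sqrt{I}\right)^{2}$)
$y{\left(42 \right)} + \frac{3799}{4917} = \left(4 + \sqrt{2} \sqrt{42}\right)^{2} + \frac{3799}{4917} = \left(4 + 2 \sqrt{21}\right)^{2} + 3799 \cdot \frac{1}{4917} = \left(4 + 2 \sqrt{21}\right)^{2} + \frac{3799}{4917} = \frac{3799}{4917} + \left(4 + 2 \sqrt{21}\right)^{2}$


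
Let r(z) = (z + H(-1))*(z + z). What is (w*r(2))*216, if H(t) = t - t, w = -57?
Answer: -98496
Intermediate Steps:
H(t) = 0
r(z) = 2*z² (r(z) = (z + 0)*(z + z) = z*(2*z) = 2*z²)
(w*r(2))*216 = -114*2²*216 = -114*4*216 = -57*8*216 = -456*216 = -98496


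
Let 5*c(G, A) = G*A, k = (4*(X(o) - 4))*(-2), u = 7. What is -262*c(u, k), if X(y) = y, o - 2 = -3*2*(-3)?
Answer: 234752/5 ≈ 46950.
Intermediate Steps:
o = 20 (o = 2 - 3*2*(-3) = 2 - 6*(-3) = 2 + 18 = 20)
k = -128 (k = (4*(20 - 4))*(-2) = (4*16)*(-2) = 64*(-2) = -128)
c(G, A) = A*G/5 (c(G, A) = (G*A)/5 = (A*G)/5 = A*G/5)
-262*c(u, k) = -262*(-128)*7/5 = -262*(-896/5) = 234752/5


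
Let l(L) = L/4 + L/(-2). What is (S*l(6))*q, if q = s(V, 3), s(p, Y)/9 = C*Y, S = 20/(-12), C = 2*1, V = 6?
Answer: 135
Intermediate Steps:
l(L) = -L/4 (l(L) = L*(¼) + L*(-½) = L/4 - L/2 = -L/4)
C = 2
S = -5/3 (S = 20*(-1/12) = -5/3 ≈ -1.6667)
s(p, Y) = 18*Y (s(p, Y) = 9*(2*Y) = 18*Y)
q = 54 (q = 18*3 = 54)
(S*l(6))*q = -(-5)*6/12*54 = -5/3*(-3/2)*54 = (5/2)*54 = 135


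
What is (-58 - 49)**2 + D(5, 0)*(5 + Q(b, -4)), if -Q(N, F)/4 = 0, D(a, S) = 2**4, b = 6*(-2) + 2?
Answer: 11529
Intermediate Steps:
b = -10 (b = -12 + 2 = -10)
D(a, S) = 16
Q(N, F) = 0 (Q(N, F) = -4*0 = 0)
(-58 - 49)**2 + D(5, 0)*(5 + Q(b, -4)) = (-58 - 49)**2 + 16*(5 + 0) = (-107)**2 + 16*5 = 11449 + 80 = 11529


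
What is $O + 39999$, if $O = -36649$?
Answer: $3350$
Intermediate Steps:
$O + 39999 = -36649 + 39999 = 3350$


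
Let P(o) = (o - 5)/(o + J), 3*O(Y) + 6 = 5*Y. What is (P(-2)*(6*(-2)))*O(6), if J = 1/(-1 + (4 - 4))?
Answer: -224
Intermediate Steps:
O(Y) = -2 + 5*Y/3 (O(Y) = -2 + (5*Y)/3 = -2 + 5*Y/3)
J = -1 (J = 1/(-1 + 0) = 1/(-1) = -1)
P(o) = (-5 + o)/(-1 + o) (P(o) = (o - 5)/(o - 1) = (-5 + o)/(-1 + o))
(P(-2)*(6*(-2)))*O(6) = (((-5 - 2)/(-1 - 2))*(6*(-2)))*(-2 + (5/3)*6) = ((-7/(-3))*(-12))*(-2 + 10) = (-⅓*(-7)*(-12))*8 = ((7/3)*(-12))*8 = -28*8 = -224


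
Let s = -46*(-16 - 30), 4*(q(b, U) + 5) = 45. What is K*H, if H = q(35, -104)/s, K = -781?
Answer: -19525/8464 ≈ -2.3068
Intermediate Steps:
q(b, U) = 25/4 (q(b, U) = -5 + (¼)*45 = -5 + 45/4 = 25/4)
s = 2116 (s = -46*(-46) = 2116)
H = 25/8464 (H = (25/4)/2116 = (25/4)*(1/2116) = 25/8464 ≈ 0.0029537)
K*H = -781*25/8464 = -19525/8464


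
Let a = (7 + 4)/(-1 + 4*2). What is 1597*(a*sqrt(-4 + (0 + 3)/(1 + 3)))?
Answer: 17567*I*sqrt(13)/14 ≈ 4524.2*I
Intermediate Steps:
a = 11/7 (a = 11/(-1 + 8) = 11/7 ≈ 1.5714)
1597*(a*sqrt(-4 + (0 + 3)/(1 + 3))) = 1597*(11*sqrt(-4 + (0 + 3)/(1 + 3))/7) = 1597*(11*sqrt(-4 + 3/4)/7) = 1597*(11*sqrt(-13/4)/7) = 1597*(11*(I*sqrt(13)/2)/7) = 1597*(11*I*sqrt(13)/14) = 17567*I*sqrt(13)/14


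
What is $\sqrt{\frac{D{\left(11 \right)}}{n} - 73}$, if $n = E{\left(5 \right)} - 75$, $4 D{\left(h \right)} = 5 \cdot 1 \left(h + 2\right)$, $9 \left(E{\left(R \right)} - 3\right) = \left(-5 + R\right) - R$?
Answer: $\frac{i \sqrt{124893433}}{1306} \approx 8.5571 i$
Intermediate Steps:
$E{\left(R \right)} = \frac{22}{9}$ ($E{\left(R \right)} = 3 + \frac{\left(-5 + R\right) - R}{9} = 3 + \frac{1}{9} \left(-5\right) = 3 - \frac{5}{9} = \frac{22}{9}$)
$D{\left(h \right)} = \frac{5}{2} + \frac{5 h}{4}$ ($D{\left(h \right)} = \frac{5 \cdot 1 \left(h + 2\right)}{4} = \frac{5 \left(2 + h\right)}{4} = \frac{10 + 5 h}{4} = \frac{5}{2} + \frac{5 h}{4}$)
$n = - \frac{653}{9}$ ($n = \frac{22}{9} - 75 = - \frac{653}{9} \approx -72.556$)
$\sqrt{\frac{D{\left(11 \right)}}{n} - 73} = \sqrt{\frac{\frac{5}{2} + \frac{5}{4} \cdot 11}{- \frac{653}{9}} - 73} = \sqrt{\left(\frac{5}{2} + \frac{55}{4}\right) \left(- \frac{9}{653}\right) - 73} = \sqrt{\frac{65}{4} \left(- \frac{9}{653}\right) - 73} = \sqrt{- \frac{585}{2612} - 73} = \sqrt{- \frac{191261}{2612}} = \frac{i \sqrt{124893433}}{1306}$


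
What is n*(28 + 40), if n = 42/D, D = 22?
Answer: 1428/11 ≈ 129.82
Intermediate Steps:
n = 21/11 (n = 42/22 = 42*(1/22) = 21/11 ≈ 1.9091)
n*(28 + 40) = 21*(28 + 40)/11 = (21/11)*68 = 1428/11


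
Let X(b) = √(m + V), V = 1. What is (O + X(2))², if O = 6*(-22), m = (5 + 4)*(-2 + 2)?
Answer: 17161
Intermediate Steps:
m = 0 (m = 9*0 = 0)
X(b) = 1 (X(b) = √(0 + 1) = √1 = 1)
O = -132
(O + X(2))² = (-132 + 1)² = (-131)² = 17161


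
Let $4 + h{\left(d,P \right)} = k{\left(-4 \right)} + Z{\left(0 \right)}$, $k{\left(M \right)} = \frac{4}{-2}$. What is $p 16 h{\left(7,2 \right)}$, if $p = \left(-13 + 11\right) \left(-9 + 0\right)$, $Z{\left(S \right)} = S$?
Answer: $-1728$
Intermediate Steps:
$k{\left(M \right)} = -2$ ($k{\left(M \right)} = 4 \left(- \frac{1}{2}\right) = -2$)
$h{\left(d,P \right)} = -6$ ($h{\left(d,P \right)} = -4 + \left(-2 + 0\right) = -4 - 2 = -6$)
$p = 18$ ($p = \left(-2\right) \left(-9\right) = 18$)
$p 16 h{\left(7,2 \right)} = 18 \cdot 16 \left(-6\right) = 288 \left(-6\right) = -1728$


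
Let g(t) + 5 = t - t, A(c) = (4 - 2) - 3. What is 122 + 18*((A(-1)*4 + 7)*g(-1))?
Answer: -148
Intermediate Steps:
A(c) = -1 (A(c) = 2 - 3 = -1)
g(t) = -5 (g(t) = -5 + (t - t) = -5 + 0 = -5)
122 + 18*((A(-1)*4 + 7)*g(-1)) = 122 + 18*((-1*4 + 7)*(-5)) = 122 + 18*((-4 + 7)*(-5)) = 122 + 18*(3*(-5)) = 122 + 18*(-15) = 122 - 270 = -148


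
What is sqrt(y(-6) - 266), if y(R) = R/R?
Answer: I*sqrt(265) ≈ 16.279*I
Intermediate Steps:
y(R) = 1
sqrt(y(-6) - 266) = sqrt(1 - 266) = sqrt(-265) = I*sqrt(265)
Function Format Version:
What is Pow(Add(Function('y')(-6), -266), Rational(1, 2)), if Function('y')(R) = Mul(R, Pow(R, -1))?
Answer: Mul(I, Pow(265, Rational(1, 2))) ≈ Mul(16.279, I)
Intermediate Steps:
Function('y')(R) = 1
Pow(Add(Function('y')(-6), -266), Rational(1, 2)) = Pow(Add(1, -266), Rational(1, 2)) = Pow(-265, Rational(1, 2)) = Mul(I, Pow(265, Rational(1, 2)))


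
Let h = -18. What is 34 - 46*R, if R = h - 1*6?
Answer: 1138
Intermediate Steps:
R = -24 (R = -18 - 1*6 = -18 - 6 = -24)
34 - 46*R = 34 - 46*(-24) = 34 + 1104 = 1138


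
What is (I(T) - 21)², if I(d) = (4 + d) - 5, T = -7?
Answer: 841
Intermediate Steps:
I(d) = -1 + d
(I(T) - 21)² = ((-1 - 7) - 21)² = (-8 - 21)² = (-29)² = 841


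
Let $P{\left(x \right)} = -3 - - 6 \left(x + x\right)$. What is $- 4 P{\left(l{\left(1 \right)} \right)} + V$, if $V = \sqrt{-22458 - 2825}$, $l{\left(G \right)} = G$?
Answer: $-36 + i \sqrt{25283} \approx -36.0 + 159.01 i$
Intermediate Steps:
$P{\left(x \right)} = -3 + 12 x$ ($P{\left(x \right)} = -3 - - 6 \cdot 2 x = -3 - - 12 x = -3 + 12 x$)
$V = i \sqrt{25283}$ ($V = \sqrt{-22458 - 2825} = \sqrt{-25283} = i \sqrt{25283} \approx 159.01 i$)
$- 4 P{\left(l{\left(1 \right)} \right)} + V = - 4 \left(-3 + 12 \cdot 1\right) + i \sqrt{25283} = - 4 \left(-3 + 12\right) + i \sqrt{25283} = \left(-4\right) 9 + i \sqrt{25283} = -36 + i \sqrt{25283}$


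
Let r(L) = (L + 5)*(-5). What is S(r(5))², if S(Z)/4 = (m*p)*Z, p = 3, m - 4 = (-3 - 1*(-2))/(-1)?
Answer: 9000000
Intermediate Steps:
m = 5 (m = 4 + (-3 - 1*(-2))/(-1) = 4 + (-3 + 2)*(-1) = 4 - 1*(-1) = 4 + 1 = 5)
r(L) = -25 - 5*L (r(L) = (5 + L)*(-5) = -25 - 5*L)
S(Z) = 60*Z (S(Z) = 4*((5*3)*Z) = 4*(15*Z) = 60*Z)
S(r(5))² = (60*(-25 - 5*5))² = (60*(-25 - 25))² = (60*(-50))² = (-3000)² = 9000000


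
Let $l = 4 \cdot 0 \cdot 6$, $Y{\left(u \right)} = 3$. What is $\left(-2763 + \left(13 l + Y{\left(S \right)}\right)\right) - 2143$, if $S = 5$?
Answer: $-4903$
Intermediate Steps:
$l = 0$ ($l = 0 \cdot 6 = 0$)
$\left(-2763 + \left(13 l + Y{\left(S \right)}\right)\right) - 2143 = \left(-2763 + \left(13 \cdot 0 + 3\right)\right) - 2143 = \left(-2763 + \left(0 + 3\right)\right) - 2143 = \left(-2763 + 3\right) - 2143 = -2760 - 2143 = -4903$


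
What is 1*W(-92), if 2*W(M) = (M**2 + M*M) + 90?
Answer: 8509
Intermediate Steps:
W(M) = 45 + M**2 (W(M) = ((M**2 + M*M) + 90)/2 = ((M**2 + M**2) + 90)/2 = (2*M**2 + 90)/2 = (90 + 2*M**2)/2 = 45 + M**2)
1*W(-92) = 1*(45 + (-92)**2) = 1*(45 + 8464) = 1*8509 = 8509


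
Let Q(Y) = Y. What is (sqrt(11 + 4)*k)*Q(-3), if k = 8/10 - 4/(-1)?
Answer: -72*sqrt(15)/5 ≈ -55.771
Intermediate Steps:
k = 24/5 (k = 8*(1/10) - 4*(-1) = 4/5 + 4 = 24/5 ≈ 4.8000)
(sqrt(11 + 4)*k)*Q(-3) = (sqrt(11 + 4)*(24/5))*(-3) = (sqrt(15)*(24/5))*(-3) = (24*sqrt(15)/5)*(-3) = -72*sqrt(15)/5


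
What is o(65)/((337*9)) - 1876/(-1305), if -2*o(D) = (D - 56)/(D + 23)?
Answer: 111268007/77402160 ≈ 1.4375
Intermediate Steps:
o(D) = -(-56 + D)/(2*(23 + D)) (o(D) = -(D - 56)/(2*(D + 23)) = -(-56 + D)/(2*(23 + D)))
o(65)/((337*9)) - 1876/(-1305) = ((56 - 1*65)/(2*(23 + 65)))/((337*9)) - 1876/(-1305) = ((½)*(56 - 65)/88)/3033 - 1876*(-1/1305) = ((½)*(1/88)*(-9))*(1/3033) + 1876/1305 = -9/176*1/3033 + 1876/1305 = -1/59312 + 1876/1305 = 111268007/77402160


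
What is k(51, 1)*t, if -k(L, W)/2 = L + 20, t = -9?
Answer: 1278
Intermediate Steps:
k(L, W) = -40 - 2*L (k(L, W) = -2*(L + 20) = -2*(20 + L) = -40 - 2*L)
k(51, 1)*t = (-40 - 2*51)*(-9) = (-40 - 102)*(-9) = -142*(-9) = 1278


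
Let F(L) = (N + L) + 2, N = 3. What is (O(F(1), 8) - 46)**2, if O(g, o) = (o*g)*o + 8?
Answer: 119716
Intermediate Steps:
F(L) = 5 + L (F(L) = (3 + L) + 2 = 5 + L)
O(g, o) = 8 + g*o**2 (O(g, o) = (g*o)*o + 8 = g*o**2 + 8 = 8 + g*o**2)
(O(F(1), 8) - 46)**2 = ((8 + (5 + 1)*8**2) - 46)**2 = ((8 + 6*64) - 46)**2 = ((8 + 384) - 46)**2 = (392 - 46)**2 = 346**2 = 119716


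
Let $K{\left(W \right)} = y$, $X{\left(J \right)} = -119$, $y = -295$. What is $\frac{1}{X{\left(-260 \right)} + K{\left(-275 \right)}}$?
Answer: $- \frac{1}{414} \approx -0.0024155$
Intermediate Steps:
$K{\left(W \right)} = -295$
$\frac{1}{X{\left(-260 \right)} + K{\left(-275 \right)}} = \frac{1}{-119 - 295} = \frac{1}{-414} = - \frac{1}{414}$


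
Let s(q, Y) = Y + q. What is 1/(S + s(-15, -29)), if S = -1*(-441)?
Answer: 1/397 ≈ 0.0025189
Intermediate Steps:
S = 441
1/(S + s(-15, -29)) = 1/(441 + (-29 - 15)) = 1/(441 - 44) = 1/397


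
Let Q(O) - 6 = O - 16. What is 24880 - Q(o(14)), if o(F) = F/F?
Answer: 24889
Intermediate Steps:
o(F) = 1
Q(O) = -10 + O (Q(O) = 6 + (O - 16) = 6 + (-16 + O) = -10 + O)
24880 - Q(o(14)) = 24880 - (-10 + 1) = 24880 - 1*(-9) = 24880 + 9 = 24889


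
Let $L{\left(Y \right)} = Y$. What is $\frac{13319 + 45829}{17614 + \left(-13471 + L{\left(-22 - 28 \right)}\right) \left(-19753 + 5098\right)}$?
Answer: $\frac{59148}{198167869} \approx 0.00029847$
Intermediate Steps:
$\frac{13319 + 45829}{17614 + \left(-13471 + L{\left(-22 - 28 \right)}\right) \left(-19753 + 5098\right)} = \frac{13319 + 45829}{17614 + \left(-13471 - 50\right) \left(-19753 + 5098\right)} = \frac{59148}{17614 + \left(-13471 - 50\right) \left(-14655\right)} = \frac{59148}{17614 - -198150255} = \frac{59148}{17614 + 198150255} = \frac{59148}{198167869}$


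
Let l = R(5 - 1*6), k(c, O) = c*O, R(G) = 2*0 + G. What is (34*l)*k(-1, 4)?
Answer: 136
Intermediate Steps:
R(G) = G (R(G) = 0 + G = G)
k(c, O) = O*c
l = -1 (l = 5 - 1*6 = 5 - 6 = -1)
(34*l)*k(-1, 4) = (34*(-1))*(4*(-1)) = -34*(-4) = 136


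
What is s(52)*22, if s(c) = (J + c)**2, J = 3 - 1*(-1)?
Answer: 68992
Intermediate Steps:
J = 4 (J = 3 + 1 = 4)
s(c) = (4 + c)**2
s(52)*22 = (4 + 52)**2*22 = 56**2*22 = 3136*22 = 68992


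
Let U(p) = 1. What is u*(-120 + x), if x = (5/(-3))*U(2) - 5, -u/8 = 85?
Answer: 258400/3 ≈ 86133.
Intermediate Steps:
u = -680 (u = -8*85 = -680)
x = -20/3 (x = (5/(-3))*1 - 5 = (5*(-1/3))*1 - 5 = -5/3*1 - 5 = -5/3 - 5 = -20/3 ≈ -6.6667)
u*(-120 + x) = -680*(-120 - 20/3) = -680*(-380/3) = 258400/3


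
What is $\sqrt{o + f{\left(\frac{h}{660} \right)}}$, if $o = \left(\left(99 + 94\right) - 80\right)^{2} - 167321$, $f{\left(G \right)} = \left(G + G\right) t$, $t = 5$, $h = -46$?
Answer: $\frac{i \sqrt{168307887}}{33} \approx 393.13 i$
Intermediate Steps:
$f{\left(G \right)} = 10 G$ ($f{\left(G \right)} = \left(G + G\right) 5 = 2 G 5 = 10 G$)
$o = -154552$ ($o = \left(193 - 80\right)^{2} - 167321 = 113^{2} - 167321 = 12769 - 167321 = -154552$)
$\sqrt{o + f{\left(\frac{h}{660} \right)}} = \sqrt{-154552 + 10 \left(- \frac{46}{660}\right)} = \sqrt{-154552 + 10 \left(\left(-46\right) \frac{1}{660}\right)} = \sqrt{-154552 + 10 \left(- \frac{23}{330}\right)} = \sqrt{-154552 - \frac{23}{33}} = \sqrt{- \frac{5100239}{33}} = \frac{i \sqrt{168307887}}{33}$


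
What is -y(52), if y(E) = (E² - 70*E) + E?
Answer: 884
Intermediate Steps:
y(E) = E² - 69*E
-y(52) = -52*(-69 + 52) = -52*(-17) = -1*(-884) = 884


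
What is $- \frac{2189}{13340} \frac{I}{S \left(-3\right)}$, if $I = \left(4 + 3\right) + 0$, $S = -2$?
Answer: $- \frac{15323}{80040} \approx -0.19144$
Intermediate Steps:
$I = 7$ ($I = 7 + 0 = 7$)
$- \frac{2189}{13340} \frac{I}{S \left(-3\right)} = - \frac{2189}{13340} \frac{7}{\left(-2\right) \left(-3\right)} = \left(-2189\right) \frac{1}{13340} \cdot \frac{7}{6} = - \frac{2189 \cdot 7 \cdot \frac{1}{6}}{13340} = \left(- \frac{2189}{13340}\right) \frac{7}{6} = - \frac{15323}{80040}$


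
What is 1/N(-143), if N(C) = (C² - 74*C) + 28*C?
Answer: 1/27027 ≈ 3.7000e-5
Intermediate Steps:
N(C) = C² - 46*C
1/N(-143) = 1/(-143*(-46 - 143)) = 1/(-143*(-189)) = 1/27027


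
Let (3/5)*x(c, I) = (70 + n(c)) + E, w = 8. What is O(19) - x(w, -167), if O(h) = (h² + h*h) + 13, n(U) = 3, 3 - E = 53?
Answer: 2090/3 ≈ 696.67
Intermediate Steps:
E = -50 (E = 3 - 1*53 = 3 - 53 = -50)
x(c, I) = 115/3 (x(c, I) = 5*((70 + 3) - 50)/3 = 5*(73 - 50)/3 = (5/3)*23 = 115/3)
O(h) = 13 + 2*h² (O(h) = (h² + h²) + 13 = 2*h² + 13 = 13 + 2*h²)
O(19) - x(w, -167) = (13 + 2*19²) - 1*115/3 = (13 + 2*361) - 115/3 = (13 + 722) - 115/3 = 735 - 115/3 = 2090/3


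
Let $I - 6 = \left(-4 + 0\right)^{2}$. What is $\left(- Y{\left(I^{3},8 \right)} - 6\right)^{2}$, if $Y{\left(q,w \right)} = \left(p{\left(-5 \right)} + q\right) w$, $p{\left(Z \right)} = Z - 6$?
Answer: $7242350404$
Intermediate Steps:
$I = 22$ ($I = 6 + \left(-4 + 0\right)^{2} = 6 + \left(-4\right)^{2} = 6 + 16 = 22$)
$p{\left(Z \right)} = -6 + Z$ ($p{\left(Z \right)} = Z - 6 = -6 + Z$)
$Y{\left(q,w \right)} = w \left(-11 + q\right)$ ($Y{\left(q,w \right)} = \left(\left(-6 - 5\right) + q\right) w = \left(-11 + q\right) w = w \left(-11 + q\right)$)
$\left(- Y{\left(I^{3},8 \right)} - 6\right)^{2} = \left(- 8 \left(-11 + 22^{3}\right) - 6\right)^{2} = \left(- 8 \left(-11 + 10648\right) - 6\right)^{2} = \left(- 8 \cdot 10637 - 6\right)^{2} = \left(\left(-1\right) 85096 - 6\right)^{2} = \left(-85096 - 6\right)^{2} = \left(-85102\right)^{2} = 7242350404$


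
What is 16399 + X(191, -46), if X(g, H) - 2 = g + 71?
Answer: 16663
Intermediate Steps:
X(g, H) = 73 + g (X(g, H) = 2 + (g + 71) = 2 + (71 + g) = 73 + g)
16399 + X(191, -46) = 16399 + (73 + 191) = 16399 + 264 = 16663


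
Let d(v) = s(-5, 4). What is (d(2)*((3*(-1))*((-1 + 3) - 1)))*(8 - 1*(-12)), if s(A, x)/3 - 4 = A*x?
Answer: 2880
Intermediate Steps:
s(A, x) = 12 + 3*A*x (s(A, x) = 12 + 3*(A*x) = 12 + 3*A*x)
d(v) = -48 (d(v) = 12 + 3*(-5)*4 = 12 - 60 = -48)
(d(2)*((3*(-1))*((-1 + 3) - 1)))*(8 - 1*(-12)) = (-48*3*(-1)*((-1 + 3) - 1))*(8 - 1*(-12)) = (-(-144)*(2 - 1))*(8 + 12) = -(-144)*20 = -48*(-3)*20 = 144*20 = 2880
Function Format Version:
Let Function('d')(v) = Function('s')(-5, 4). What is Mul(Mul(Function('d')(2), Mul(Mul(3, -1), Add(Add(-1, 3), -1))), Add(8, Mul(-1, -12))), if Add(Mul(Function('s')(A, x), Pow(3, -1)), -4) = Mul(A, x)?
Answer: 2880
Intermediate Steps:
Function('s')(A, x) = Add(12, Mul(3, A, x)) (Function('s')(A, x) = Add(12, Mul(3, Mul(A, x))) = Add(12, Mul(3, A, x)))
Function('d')(v) = -48 (Function('d')(v) = Add(12, Mul(3, -5, 4)) = Add(12, -60) = -48)
Mul(Mul(Function('d')(2), Mul(Mul(3, -1), Add(Add(-1, 3), -1))), Add(8, Mul(-1, -12))) = Mul(Mul(-48, Mul(Mul(3, -1), Add(Add(-1, 3), -1))), Add(8, Mul(-1, -12))) = Mul(Mul(-48, Mul(-3, Add(2, -1))), Add(8, 12)) = Mul(Mul(-48, Mul(-3, 1)), 20) = Mul(Mul(-48, -3), 20) = Mul(144, 20) = 2880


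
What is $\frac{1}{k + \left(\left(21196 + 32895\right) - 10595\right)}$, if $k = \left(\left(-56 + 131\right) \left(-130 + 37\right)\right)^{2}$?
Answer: $\frac{1}{48694121} \approx 2.0536 \cdot 10^{-8}$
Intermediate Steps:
$k = 48650625$ ($k = \left(75 \left(-93\right)\right)^{2} = \left(-6975\right)^{2} = 48650625$)
$\frac{1}{k + \left(\left(21196 + 32895\right) - 10595\right)} = \frac{1}{48650625 + \left(\left(21196 + 32895\right) - 10595\right)} = \frac{1}{48650625 + \left(54091 - 10595\right)} = \frac{1}{48650625 + 43496} = \frac{1}{48694121}$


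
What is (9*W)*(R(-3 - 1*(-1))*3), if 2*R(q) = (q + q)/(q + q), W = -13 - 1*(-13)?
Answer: 0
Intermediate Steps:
W = 0 (W = -13 + 13 = 0)
R(q) = ½ (R(q) = ((q + q)/(q + q))/2 = ((2*q)/((2*q)))/2 = ((2*q)*(1/(2*q)))/2 = (½)*1 = ½)
(9*W)*(R(-3 - 1*(-1))*3) = (9*0)*((½)*3) = 0*(3/2) = 0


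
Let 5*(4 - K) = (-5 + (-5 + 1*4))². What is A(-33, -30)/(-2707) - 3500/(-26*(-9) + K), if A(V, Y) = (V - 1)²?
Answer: -24353262/1561939 ≈ -15.592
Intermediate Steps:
A(V, Y) = (-1 + V)²
K = -16/5 (K = 4 - (-5 + (-5 + 1*4))²/5 = 4 - (-5 + (-5 + 4))²/5 = 4 - (-5 - 1)²/5 = 4 - ⅕*(-6)² = 4 - ⅕*36 = 4 - 36/5 = -16/5 ≈ -3.2000)
A(-33, -30)/(-2707) - 3500/(-26*(-9) + K) = (-1 - 33)²/(-2707) - 3500/(-26*(-9) - 16/5) = (-34)²*(-1/2707) - 3500/(234 - 16/5) = 1156*(-1/2707) - 3500/1154/5 = -1156/2707 - 3500*5/1154 = -1156/2707 - 8750/577 = -24353262/1561939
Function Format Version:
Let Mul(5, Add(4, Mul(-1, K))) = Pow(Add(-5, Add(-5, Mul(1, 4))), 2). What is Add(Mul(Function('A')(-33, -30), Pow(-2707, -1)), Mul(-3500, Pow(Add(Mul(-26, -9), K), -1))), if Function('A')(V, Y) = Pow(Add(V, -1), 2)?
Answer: Rational(-24353262, 1561939) ≈ -15.592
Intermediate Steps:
Function('A')(V, Y) = Pow(Add(-1, V), 2)
K = Rational(-16, 5) (K = Add(4, Mul(Rational(-1, 5), Pow(Add(-5, Add(-5, Mul(1, 4))), 2))) = Add(4, Mul(Rational(-1, 5), Pow(Add(-5, Add(-5, 4)), 2))) = Add(4, Mul(Rational(-1, 5), Pow(Add(-5, -1), 2))) = Add(4, Mul(Rational(-1, 5), Pow(-6, 2))) = Add(4, Mul(Rational(-1, 5), 36)) = Add(4, Rational(-36, 5)) = Rational(-16, 5) ≈ -3.2000)
Add(Mul(Function('A')(-33, -30), Pow(-2707, -1)), Mul(-3500, Pow(Add(Mul(-26, -9), K), -1))) = Add(Mul(Pow(Add(-1, -33), 2), Pow(-2707, -1)), Mul(-3500, Pow(Add(Mul(-26, -9), Rational(-16, 5)), -1))) = Add(Mul(Pow(-34, 2), Rational(-1, 2707)), Mul(-3500, Pow(Add(234, Rational(-16, 5)), -1))) = Add(Mul(1156, Rational(-1, 2707)), Mul(-3500, Pow(Rational(1154, 5), -1))) = Add(Rational(-1156, 2707), Mul(-3500, Rational(5, 1154))) = Add(Rational(-1156, 2707), Rational(-8750, 577)) = Rational(-24353262, 1561939)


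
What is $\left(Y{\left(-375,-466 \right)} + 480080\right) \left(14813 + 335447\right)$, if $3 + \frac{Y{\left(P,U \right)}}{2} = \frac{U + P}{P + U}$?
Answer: $168151419760$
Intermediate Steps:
$Y{\left(P,U \right)} = -4$ ($Y{\left(P,U \right)} = -6 + 2 \frac{U + P}{P + U} = -6 + 2 \frac{P + U}{P + U} = -6 + 2 \cdot 1 = -6 + 2 = -4$)
$\left(Y{\left(-375,-466 \right)} + 480080\right) \left(14813 + 335447\right) = \left(-4 + 480080\right) \left(14813 + 335447\right) = 480076 \cdot 350260 = 168151419760$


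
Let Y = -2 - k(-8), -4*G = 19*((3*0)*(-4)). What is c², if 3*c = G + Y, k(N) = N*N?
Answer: 484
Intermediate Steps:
k(N) = N²
G = 0 (G = -19*(3*0)*(-4)/4 = -19*0*(-4)/4 = -19*0/4 = -¼*0 = 0)
Y = -66 (Y = -2 - 1*(-8)² = -2 - 1*64 = -2 - 64 = -66)
c = -22 (c = (0 - 66)/3 = (⅓)*(-66) = -22)
c² = (-22)² = 484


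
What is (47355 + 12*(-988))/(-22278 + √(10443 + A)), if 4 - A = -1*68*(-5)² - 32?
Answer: -790846722/496297105 - 35499*√12179/496297105 ≈ -1.6014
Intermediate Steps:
A = 1736 (A = 4 - (-1*68*(-5)² - 32) = 4 - (-68*25 - 32) = 4 - (-1700 - 32) = 4 - 1*(-1732) = 4 + 1732 = 1736)
(47355 + 12*(-988))/(-22278 + √(10443 + A)) = (47355 + 12*(-988))/(-22278 + √(10443 + 1736)) = (47355 - 11856)/(-22278 + √12179) = 35499/(-22278 + √12179)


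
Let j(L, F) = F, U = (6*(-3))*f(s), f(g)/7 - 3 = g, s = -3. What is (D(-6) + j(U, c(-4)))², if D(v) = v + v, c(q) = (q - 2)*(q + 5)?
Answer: 324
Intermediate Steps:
f(g) = 21 + 7*g
U = 0 (U = (6*(-3))*(21 + 7*(-3)) = -18*(21 - 21) = -18*0 = 0)
c(q) = (-2 + q)*(5 + q)
D(v) = 2*v
(D(-6) + j(U, c(-4)))² = (2*(-6) + (-10 + (-4)² + 3*(-4)))² = (-12 + (-10 + 16 - 12))² = (-12 - 6)² = (-18)² = 324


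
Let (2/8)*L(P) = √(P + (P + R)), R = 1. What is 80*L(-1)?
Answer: 320*I ≈ 320.0*I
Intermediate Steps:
L(P) = 4*√(1 + 2*P) (L(P) = 4*√(P + (P + 1)) = 4*√(P + (1 + P)) = 4*√(1 + 2*P))
80*L(-1) = 80*(4*√(1 + 2*(-1))) = 80*(4*√(1 - 2)) = 80*(4*√(-1)) = 80*(4*I) = 320*I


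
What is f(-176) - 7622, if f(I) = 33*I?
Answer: -13430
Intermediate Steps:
f(-176) - 7622 = 33*(-176) - 7622 = -5808 - 7622 = -13430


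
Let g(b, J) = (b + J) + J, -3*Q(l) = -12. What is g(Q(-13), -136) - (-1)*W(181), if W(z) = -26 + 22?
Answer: -272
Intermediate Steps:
Q(l) = 4 (Q(l) = -1/3*(-12) = 4)
W(z) = -4
g(b, J) = b + 2*J (g(b, J) = (J + b) + J = b + 2*J)
g(Q(-13), -136) - (-1)*W(181) = (4 + 2*(-136)) - (-1)*(-4) = (4 - 272) - 1*4 = -268 - 4 = -272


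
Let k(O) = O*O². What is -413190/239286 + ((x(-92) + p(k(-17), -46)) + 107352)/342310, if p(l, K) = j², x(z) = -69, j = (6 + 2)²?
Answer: -19131272251/13651665110 ≈ -1.4014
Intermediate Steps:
k(O) = O³
j = 64 (j = 8² = 64)
p(l, K) = 4096 (p(l, K) = 64² = 4096)
-413190/239286 + ((x(-92) + p(k(-17), -46)) + 107352)/342310 = -413190/239286 + ((-69 + 4096) + 107352)/342310 = -413190*1/239286 + (4027 + 107352)*(1/342310) = -68865/39881 + 111379*(1/342310) = -68865/39881 + 111379/342310 = -19131272251/13651665110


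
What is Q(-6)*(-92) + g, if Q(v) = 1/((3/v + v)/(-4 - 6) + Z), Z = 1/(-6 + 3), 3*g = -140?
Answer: -19220/57 ≈ -337.19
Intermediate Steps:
g = -140/3 (g = (1/3)*(-140) = -140/3 ≈ -46.667)
Z = -1/3 (Z = 1/(-3) = -1/3 ≈ -0.33333)
Q(v) = 1/(-1/3 - 3/(10*v) - v/10) (Q(v) = 1/((3/v + v)/(-4 - 6) - 1/3) = 1/((v + 3/v)/(-10) - 1/3) = 1/((v + 3/v)*(-1/10) - 1/3) = 1/((-3/(10*v) - v/10) - 1/3) = 1/(-1/3 - 3/(10*v) - v/10))
Q(-6)*(-92) + g = -30*(-6)/(9 + 3*(-6)**2 + 10*(-6))*(-92) - 140/3 = -30*(-6)/(9 + 3*36 - 60)*(-92) - 140/3 = -30*(-6)/(9 + 108 - 60)*(-92) - 140/3 = -30*(-6)/57*(-92) - 140/3 = -30*(-6)*1/57*(-92) - 140/3 = (60/19)*(-92) - 140/3 = -5520/19 - 140/3 = -19220/57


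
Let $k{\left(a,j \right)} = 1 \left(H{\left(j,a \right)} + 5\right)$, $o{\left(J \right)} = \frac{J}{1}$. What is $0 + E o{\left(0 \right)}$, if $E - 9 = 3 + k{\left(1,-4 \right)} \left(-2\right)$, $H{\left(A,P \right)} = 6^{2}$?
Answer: $0$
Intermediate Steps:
$o{\left(J \right)} = J$ ($o{\left(J \right)} = J 1 = J$)
$H{\left(A,P \right)} = 36$
$k{\left(a,j \right)} = 41$ ($k{\left(a,j \right)} = 1 \left(36 + 5\right) = 1 \cdot 41 = 41$)
$E = -70$ ($E = 9 + \left(3 + 41 \left(-2\right)\right) = 9 + \left(3 - 82\right) = 9 - 79 = -70$)
$0 + E o{\left(0 \right)} = 0 - 0 = 0 + 0 = 0$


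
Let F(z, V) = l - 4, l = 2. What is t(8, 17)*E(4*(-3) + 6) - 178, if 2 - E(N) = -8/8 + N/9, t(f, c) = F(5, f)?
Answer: -556/3 ≈ -185.33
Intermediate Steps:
F(z, V) = -2 (F(z, V) = 2 - 4 = -2)
t(f, c) = -2
E(N) = 3 - N/9 (E(N) = 2 - (-8/8 + N/9) = 2 - (-8*⅛ + N*(⅑)) = 2 - (-1 + N/9) = 2 + (1 - N/9) = 3 - N/9)
t(8, 17)*E(4*(-3) + 6) - 178 = -2*(3 - (4*(-3) + 6)/9) - 178 = -2*(3 - (-12 + 6)/9) - 178 = -2*(3 - ⅑*(-6)) - 178 = -2*(3 + ⅔) - 178 = -2*11/3 - 178 = -22/3 - 178 = -556/3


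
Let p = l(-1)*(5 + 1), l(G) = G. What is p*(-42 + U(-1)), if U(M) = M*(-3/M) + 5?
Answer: 240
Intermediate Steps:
U(M) = 2 (U(M) = -3 + 5 = 2)
p = -6 (p = -(5 + 1) = -1*6 = -6)
p*(-42 + U(-1)) = -6*(-42 + 2) = -6*(-40) = 240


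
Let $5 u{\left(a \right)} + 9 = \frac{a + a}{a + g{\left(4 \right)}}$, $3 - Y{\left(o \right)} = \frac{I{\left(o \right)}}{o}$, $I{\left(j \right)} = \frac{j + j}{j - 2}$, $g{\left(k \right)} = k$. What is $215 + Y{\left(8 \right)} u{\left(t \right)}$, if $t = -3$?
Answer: $207$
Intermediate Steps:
$I{\left(j \right)} = \frac{2 j}{-2 + j}$
$Y{\left(o \right)} = 3 - \frac{2}{-2 + o}$ ($Y{\left(o \right)} = 3 - \frac{2 o \frac{1}{-2 + o}}{o} = 3 - \frac{2}{-2 + o}$)
$u{\left(a \right)} = - \frac{9}{5} + \frac{2 a}{5 \left(4 + a\right)}$ ($u{\left(a \right)} = - \frac{9}{5} + \frac{\left(a + a\right) \frac{1}{a + 4}}{5} = - \frac{9}{5} + \frac{2 a \frac{1}{4 + a}}{5} = - \frac{9}{5} + \frac{2 a}{5 \left(4 + a\right)}$)
$215 + Y{\left(8 \right)} u{\left(t \right)} = 215 + \frac{-8 + 3 \cdot 8}{-2 + 8} \frac{-36 - -21}{5 \left(4 - 3\right)} = 215 + \frac{-8 + 24}{6} \frac{-36 + 21}{5 \cdot 1} = 215 + \frac{1}{6} \cdot 16 \cdot \frac{1}{5} \cdot 1 \left(-15\right) = 215 + \frac{8}{3} \left(-3\right) = 215 - 8 = 207$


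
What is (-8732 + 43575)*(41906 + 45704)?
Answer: 3052595230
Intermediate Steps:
(-8732 + 43575)*(41906 + 45704) = 34843*87610 = 3052595230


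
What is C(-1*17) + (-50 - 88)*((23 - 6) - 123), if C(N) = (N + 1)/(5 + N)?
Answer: 43888/3 ≈ 14629.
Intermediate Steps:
C(N) = (1 + N)/(5 + N)
C(-1*17) + (-50 - 88)*((23 - 6) - 123) = (1 - 1*17)/(5 - 1*17) + (-50 - 88)*((23 - 6) - 123) = (1 - 17)/(5 - 17) - 138*(17 - 123) = -16/(-12) - 138*(-106) = -1/12*(-16) + 14628 = 4/3 + 14628 = 43888/3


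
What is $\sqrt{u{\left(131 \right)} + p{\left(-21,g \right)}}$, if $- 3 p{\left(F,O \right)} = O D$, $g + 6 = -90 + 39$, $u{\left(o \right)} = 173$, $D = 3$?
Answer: $\sqrt{230} \approx 15.166$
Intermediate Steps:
$g = -57$ ($g = -6 + \left(-90 + 39\right) = -6 - 51 = -57$)
$p{\left(F,O \right)} = - O$ ($p{\left(F,O \right)} = - \frac{O 3}{3} = - \frac{3 O}{3} = - O$)
$\sqrt{u{\left(131 \right)} + p{\left(-21,g \right)}} = \sqrt{173 - -57} = \sqrt{173 + 57} = \sqrt{230}$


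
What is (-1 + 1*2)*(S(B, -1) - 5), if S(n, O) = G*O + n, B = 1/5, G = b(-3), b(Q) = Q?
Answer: -9/5 ≈ -1.8000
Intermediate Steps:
G = -3
B = ⅕ ≈ 0.20000
S(n, O) = n - 3*O (S(n, O) = -3*O + n = n - 3*O)
(-1 + 1*2)*(S(B, -1) - 5) = (-1 + 1*2)*((⅕ - 3*(-1)) - 5) = (-1 + 2)*((⅕ + 3) - 5) = 1*(16/5 - 5) = 1*(-9/5) = -9/5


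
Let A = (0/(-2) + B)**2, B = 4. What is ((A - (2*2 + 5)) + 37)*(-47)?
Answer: -2068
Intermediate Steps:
A = 16 (A = (0/(-2) + 4)**2 = (0*(-1/2) + 4)**2 = (0 + 4)**2 = 4**2 = 16)
((A - (2*2 + 5)) + 37)*(-47) = ((16 - (2*2 + 5)) + 37)*(-47) = ((16 - (4 + 5)) + 37)*(-47) = ((16 - 1*9) + 37)*(-47) = ((16 - 9) + 37)*(-47) = (7 + 37)*(-47) = 44*(-47) = -2068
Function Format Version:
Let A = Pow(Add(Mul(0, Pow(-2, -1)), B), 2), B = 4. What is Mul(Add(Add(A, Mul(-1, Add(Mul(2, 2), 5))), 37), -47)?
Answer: -2068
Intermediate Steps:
A = 16 (A = Pow(Add(Mul(0, Pow(-2, -1)), 4), 2) = Pow(Add(Mul(0, Rational(-1, 2)), 4), 2) = Pow(Add(0, 4), 2) = Pow(4, 2) = 16)
Mul(Add(Add(A, Mul(-1, Add(Mul(2, 2), 5))), 37), -47) = Mul(Add(Add(16, Mul(-1, Add(Mul(2, 2), 5))), 37), -47) = Mul(Add(Add(16, Mul(-1, Add(4, 5))), 37), -47) = Mul(Add(Add(16, Mul(-1, 9)), 37), -47) = Mul(Add(Add(16, -9), 37), -47) = Mul(Add(7, 37), -47) = Mul(44, -47) = -2068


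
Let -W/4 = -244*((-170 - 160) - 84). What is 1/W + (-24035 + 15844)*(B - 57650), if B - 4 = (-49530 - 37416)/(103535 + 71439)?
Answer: 16691813752401985313/35350347168 ≈ 4.7218e+8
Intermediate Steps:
B = 306475/87487 (B = 4 + (-49530 - 37416)/(103535 + 71439) = 4 - 86946/174974 = 4 - 86946*1/174974 = 4 - 43473/87487 = 306475/87487 ≈ 3.5031)
W = -404064 (W = -(-976)*((-170 - 160) - 84) = -(-976)*(-330 - 84) = -(-976)*(-414) = -4*101016 = -404064)
1/W + (-24035 + 15844)*(B - 57650) = 1/(-404064) + (-24035 + 15844)*(306475/87487 - 57650) = -1/404064 - 8191*(-5043319075/87487) = -1/404064 + 41309826543325/87487 = 16691813752401985313/35350347168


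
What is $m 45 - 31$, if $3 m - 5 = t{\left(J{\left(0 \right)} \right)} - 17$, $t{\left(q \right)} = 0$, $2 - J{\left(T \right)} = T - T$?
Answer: $-211$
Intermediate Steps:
$J{\left(T \right)} = 2$ ($J{\left(T \right)} = 2 - \left(T - T\right) = 2 - 0 = 2 + 0 = 2$)
$m = -4$ ($m = \frac{5}{3} + \frac{0 - 17}{3} = \frac{5}{3} + \frac{1}{3} \left(-17\right) = \frac{5}{3} - \frac{17}{3} = -4$)
$m 45 - 31 = \left(-4\right) 45 - 31 = -180 - 31 = -211$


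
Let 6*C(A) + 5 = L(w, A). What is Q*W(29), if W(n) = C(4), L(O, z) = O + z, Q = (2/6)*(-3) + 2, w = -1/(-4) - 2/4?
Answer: -5/24 ≈ -0.20833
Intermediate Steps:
w = -¼ (w = -1*(-¼) - 2*¼ = ¼ - ½ = -¼ ≈ -0.25000)
Q = 1 (Q = (2*(⅙))*(-3) + 2 = (⅓)*(-3) + 2 = -1 + 2 = 1)
C(A) = -7/8 + A/6 (C(A) = -⅚ + (-¼ + A)/6 = -⅚ + (-1/24 + A/6) = -7/8 + A/6)
W(n) = -5/24 (W(n) = -7/8 + (⅙)*4 = -7/8 + ⅔ = -5/24)
Q*W(29) = 1*(-5/24) = -5/24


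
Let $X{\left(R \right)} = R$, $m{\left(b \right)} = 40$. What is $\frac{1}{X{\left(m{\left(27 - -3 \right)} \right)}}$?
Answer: $\frac{1}{40} \approx 0.025$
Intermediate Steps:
$\frac{1}{X{\left(m{\left(27 - -3 \right)} \right)}} = \frac{1}{40}$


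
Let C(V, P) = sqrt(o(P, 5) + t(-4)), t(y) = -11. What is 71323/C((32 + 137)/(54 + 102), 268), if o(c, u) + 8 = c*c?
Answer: 71323*sqrt(71805)/71805 ≈ 266.17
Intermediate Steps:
o(c, u) = -8 + c**2 (o(c, u) = -8 + c*c = -8 + c**2)
C(V, P) = sqrt(-19 + P**2) (C(V, P) = sqrt((-8 + P**2) - 11) = sqrt(-19 + P**2))
71323/C((32 + 137)/(54 + 102), 268) = 71323/(sqrt(-19 + 268**2)) = 71323/(sqrt(-19 + 71824)) = 71323/(sqrt(71805)) = 71323*(sqrt(71805)/71805) = 71323*sqrt(71805)/71805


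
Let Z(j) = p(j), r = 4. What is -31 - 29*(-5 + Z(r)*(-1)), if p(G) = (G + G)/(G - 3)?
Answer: 346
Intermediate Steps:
p(G) = 2*G/(-3 + G) (p(G) = (2*G)/(-3 + G) = 2*G/(-3 + G))
Z(j) = 2*j/(-3 + j)
-31 - 29*(-5 + Z(r)*(-1)) = -31 - 29*(-5 + (2*4/(-3 + 4))*(-1)) = -31 - 29*(-5 + (2*4/1)*(-1)) = -31 - 29*(-5 + (2*4*1)*(-1)) = -31 - 29*(-5 + 8*(-1)) = -31 - 29*(-5 - 8) = -31 - 29*(-13) = -31 + 377 = 346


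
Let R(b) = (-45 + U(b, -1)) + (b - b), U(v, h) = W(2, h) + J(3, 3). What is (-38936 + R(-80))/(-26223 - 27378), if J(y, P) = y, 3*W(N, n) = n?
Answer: 116935/160803 ≈ 0.72719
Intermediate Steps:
W(N, n) = n/3
U(v, h) = 3 + h/3 (U(v, h) = h/3 + 3 = 3 + h/3)
R(b) = -127/3 (R(b) = (-45 + (3 + (1/3)*(-1))) + (b - b) = (-45 + (3 - 1/3)) + 0 = (-45 + 8/3) + 0 = -127/3 + 0 = -127/3)
(-38936 + R(-80))/(-26223 - 27378) = (-38936 - 127/3)/(-26223 - 27378) = -116935/3/(-53601) = -116935/3*(-1/53601) = 116935/160803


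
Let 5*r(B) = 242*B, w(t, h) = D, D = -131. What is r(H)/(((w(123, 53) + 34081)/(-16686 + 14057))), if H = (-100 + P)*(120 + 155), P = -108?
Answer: 727833392/3395 ≈ 2.1438e+5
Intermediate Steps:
H = -57200 (H = (-100 - 108)*(120 + 155) = -208*275 = -57200)
w(t, h) = -131
r(B) = 242*B/5 (r(B) = (242*B)/5 = 242*B/5)
r(H)/(((w(123, 53) + 34081)/(-16686 + 14057))) = ((242/5)*(-57200))/(((-131 + 34081)/(-16686 + 14057))) = -2768480/(33950/(-2629)) = -2768480/(33950*(-1/2629)) = -2768480/(-33950/2629) = -2768480*(-2629/33950) = 727833392/3395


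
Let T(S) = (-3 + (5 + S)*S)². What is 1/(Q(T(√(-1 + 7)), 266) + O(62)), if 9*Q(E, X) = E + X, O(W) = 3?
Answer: 1017/49726 - 135*√6/99452 ≈ 0.017127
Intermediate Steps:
T(S) = (-3 + S*(5 + S))²
Q(E, X) = E/9 + X/9 (Q(E, X) = (E + X)/9 = E/9 + X/9)
1/(Q(T(√(-1 + 7)), 266) + O(62)) = 1/(((-3 + (√(-1 + 7))² + 5*√(-1 + 7))²/9 + (⅑)*266) + 3) = 1/(((-3 + (√6)² + 5*√6)²/9 + 266/9) + 3) = 1/(((-3 + 6 + 5*√6)²/9 + 266/9) + 3) = 1/(((3 + 5*√6)²/9 + 266/9) + 3) = 1/((266/9 + (3 + 5*√6)²/9) + 3) = 1/(293/9 + (3 + 5*√6)²/9)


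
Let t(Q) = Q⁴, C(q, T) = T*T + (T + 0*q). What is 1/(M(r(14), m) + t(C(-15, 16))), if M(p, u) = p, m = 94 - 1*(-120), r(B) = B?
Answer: 1/5473632270 ≈ 1.8269e-10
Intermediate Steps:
C(q, T) = T + T² (C(q, T) = T² + (T + 0) = T² + T = T + T²)
m = 214 (m = 94 + 120 = 214)
1/(M(r(14), m) + t(C(-15, 16))) = 1/(14 + (16*(1 + 16))⁴) = 1/(14 + (16*17)⁴) = 1/(14 + 272⁴) = 1/(14 + 5473632256) = 1/5473632270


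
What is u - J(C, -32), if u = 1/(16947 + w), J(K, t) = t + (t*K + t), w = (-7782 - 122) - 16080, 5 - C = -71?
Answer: 17564351/7037 ≈ 2496.0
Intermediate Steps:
C = 76 (C = 5 - 1*(-71) = 5 + 71 = 76)
w = -23984 (w = -7904 - 16080 = -23984)
J(K, t) = 2*t + K*t (J(K, t) = t + (K*t + t) = t + (t + K*t) = 2*t + K*t)
u = -1/7037 (u = 1/(16947 - 23984) = 1/(-7037) = -1/7037 ≈ -0.00014211)
u - J(C, -32) = -1/7037 - (-32)*(2 + 76) = -1/7037 - (-32)*78 = -1/7037 - 1*(-2496) = -1/7037 + 2496 = 17564351/7037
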